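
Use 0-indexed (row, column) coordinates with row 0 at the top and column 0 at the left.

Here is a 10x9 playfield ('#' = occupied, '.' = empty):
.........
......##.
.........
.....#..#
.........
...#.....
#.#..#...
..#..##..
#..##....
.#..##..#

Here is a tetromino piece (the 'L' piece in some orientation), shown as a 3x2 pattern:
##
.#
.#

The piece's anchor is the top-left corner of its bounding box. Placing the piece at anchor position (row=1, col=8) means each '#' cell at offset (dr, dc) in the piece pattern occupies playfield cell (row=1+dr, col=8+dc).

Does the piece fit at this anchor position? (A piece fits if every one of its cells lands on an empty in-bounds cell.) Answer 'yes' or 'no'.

Check each piece cell at anchor (1, 8):
  offset (0,0) -> (1,8): empty -> OK
  offset (0,1) -> (1,9): out of bounds -> FAIL
  offset (1,1) -> (2,9): out of bounds -> FAIL
  offset (2,1) -> (3,9): out of bounds -> FAIL
All cells valid: no

Answer: no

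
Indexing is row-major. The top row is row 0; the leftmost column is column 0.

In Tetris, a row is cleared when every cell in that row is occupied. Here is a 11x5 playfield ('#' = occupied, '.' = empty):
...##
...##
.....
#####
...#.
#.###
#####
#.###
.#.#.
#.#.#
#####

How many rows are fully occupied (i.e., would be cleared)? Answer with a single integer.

Check each row:
  row 0: 3 empty cells -> not full
  row 1: 3 empty cells -> not full
  row 2: 5 empty cells -> not full
  row 3: 0 empty cells -> FULL (clear)
  row 4: 4 empty cells -> not full
  row 5: 1 empty cell -> not full
  row 6: 0 empty cells -> FULL (clear)
  row 7: 1 empty cell -> not full
  row 8: 3 empty cells -> not full
  row 9: 2 empty cells -> not full
  row 10: 0 empty cells -> FULL (clear)
Total rows cleared: 3

Answer: 3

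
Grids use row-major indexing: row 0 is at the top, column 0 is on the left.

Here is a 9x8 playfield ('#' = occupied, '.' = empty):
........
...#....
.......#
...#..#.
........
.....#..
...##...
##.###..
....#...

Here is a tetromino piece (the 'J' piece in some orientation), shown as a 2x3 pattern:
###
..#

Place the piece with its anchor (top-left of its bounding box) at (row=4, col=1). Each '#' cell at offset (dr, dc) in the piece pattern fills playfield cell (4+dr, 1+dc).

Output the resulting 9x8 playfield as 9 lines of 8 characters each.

Fill (4+0,1+0) = (4,1)
Fill (4+0,1+1) = (4,2)
Fill (4+0,1+2) = (4,3)
Fill (4+1,1+2) = (5,3)

Answer: ........
...#....
.......#
...#..#.
.###....
...#.#..
...##...
##.###..
....#...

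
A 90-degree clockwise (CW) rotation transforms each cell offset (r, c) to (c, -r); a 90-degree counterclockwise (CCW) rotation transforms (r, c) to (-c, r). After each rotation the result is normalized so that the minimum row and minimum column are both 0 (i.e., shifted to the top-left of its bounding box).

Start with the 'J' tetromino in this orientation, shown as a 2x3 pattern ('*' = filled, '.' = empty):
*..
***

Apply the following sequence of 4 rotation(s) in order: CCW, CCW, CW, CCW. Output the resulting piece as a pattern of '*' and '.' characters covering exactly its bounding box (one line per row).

Answer: ***
..*

Derivation:
Start:
*..
***
After rotation 1 (CCW):
.*
.*
**
After rotation 2 (CCW):
***
..*
After rotation 3 (CW):
.*
.*
**
After rotation 4 (CCW):
***
..*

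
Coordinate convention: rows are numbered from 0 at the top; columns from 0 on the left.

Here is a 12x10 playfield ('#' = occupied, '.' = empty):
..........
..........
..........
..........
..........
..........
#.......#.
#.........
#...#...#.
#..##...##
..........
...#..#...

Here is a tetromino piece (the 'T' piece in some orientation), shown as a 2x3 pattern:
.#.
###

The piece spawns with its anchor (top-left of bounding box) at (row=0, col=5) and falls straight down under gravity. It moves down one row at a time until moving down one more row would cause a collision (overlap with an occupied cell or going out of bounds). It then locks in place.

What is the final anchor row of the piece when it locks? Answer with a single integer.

Answer: 9

Derivation:
Spawn at (row=0, col=5). Try each row:
  row 0: fits
  row 1: fits
  row 2: fits
  row 3: fits
  row 4: fits
  row 5: fits
  row 6: fits
  row 7: fits
  row 8: fits
  row 9: fits
  row 10: blocked -> lock at row 9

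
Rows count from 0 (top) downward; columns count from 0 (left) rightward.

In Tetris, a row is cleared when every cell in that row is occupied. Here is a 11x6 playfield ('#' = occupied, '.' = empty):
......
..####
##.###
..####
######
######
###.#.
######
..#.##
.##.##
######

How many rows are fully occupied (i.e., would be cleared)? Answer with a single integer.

Answer: 4

Derivation:
Check each row:
  row 0: 6 empty cells -> not full
  row 1: 2 empty cells -> not full
  row 2: 1 empty cell -> not full
  row 3: 2 empty cells -> not full
  row 4: 0 empty cells -> FULL (clear)
  row 5: 0 empty cells -> FULL (clear)
  row 6: 2 empty cells -> not full
  row 7: 0 empty cells -> FULL (clear)
  row 8: 3 empty cells -> not full
  row 9: 2 empty cells -> not full
  row 10: 0 empty cells -> FULL (clear)
Total rows cleared: 4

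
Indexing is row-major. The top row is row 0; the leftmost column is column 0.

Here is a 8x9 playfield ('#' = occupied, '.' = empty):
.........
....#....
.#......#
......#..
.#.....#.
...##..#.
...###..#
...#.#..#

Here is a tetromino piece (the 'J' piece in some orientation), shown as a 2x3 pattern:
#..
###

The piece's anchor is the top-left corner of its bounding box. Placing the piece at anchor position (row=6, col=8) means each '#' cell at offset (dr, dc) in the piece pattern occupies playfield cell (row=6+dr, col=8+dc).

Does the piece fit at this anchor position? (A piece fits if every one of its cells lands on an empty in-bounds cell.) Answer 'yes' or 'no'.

Answer: no

Derivation:
Check each piece cell at anchor (6, 8):
  offset (0,0) -> (6,8): occupied ('#') -> FAIL
  offset (1,0) -> (7,8): occupied ('#') -> FAIL
  offset (1,1) -> (7,9): out of bounds -> FAIL
  offset (1,2) -> (7,10): out of bounds -> FAIL
All cells valid: no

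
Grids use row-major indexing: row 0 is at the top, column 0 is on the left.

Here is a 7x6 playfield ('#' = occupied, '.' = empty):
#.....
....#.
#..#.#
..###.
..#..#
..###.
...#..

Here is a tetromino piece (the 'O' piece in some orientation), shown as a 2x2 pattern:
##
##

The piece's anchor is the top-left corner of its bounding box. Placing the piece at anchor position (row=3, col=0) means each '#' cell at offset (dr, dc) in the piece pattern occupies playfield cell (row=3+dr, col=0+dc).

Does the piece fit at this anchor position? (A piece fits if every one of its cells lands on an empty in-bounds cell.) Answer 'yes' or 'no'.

Answer: yes

Derivation:
Check each piece cell at anchor (3, 0):
  offset (0,0) -> (3,0): empty -> OK
  offset (0,1) -> (3,1): empty -> OK
  offset (1,0) -> (4,0): empty -> OK
  offset (1,1) -> (4,1): empty -> OK
All cells valid: yes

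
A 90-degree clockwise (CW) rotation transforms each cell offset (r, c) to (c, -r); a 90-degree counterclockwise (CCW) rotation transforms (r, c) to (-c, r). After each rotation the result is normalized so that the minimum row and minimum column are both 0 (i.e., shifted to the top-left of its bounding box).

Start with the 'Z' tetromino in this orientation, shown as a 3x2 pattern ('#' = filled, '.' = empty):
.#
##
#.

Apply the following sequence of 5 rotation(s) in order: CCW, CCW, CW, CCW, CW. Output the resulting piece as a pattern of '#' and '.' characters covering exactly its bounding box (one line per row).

Answer: ##.
.##

Derivation:
Start:
.#
##
#.
After rotation 1 (CCW):
##.
.##
After rotation 2 (CCW):
.#
##
#.
After rotation 3 (CW):
##.
.##
After rotation 4 (CCW):
.#
##
#.
After rotation 5 (CW):
##.
.##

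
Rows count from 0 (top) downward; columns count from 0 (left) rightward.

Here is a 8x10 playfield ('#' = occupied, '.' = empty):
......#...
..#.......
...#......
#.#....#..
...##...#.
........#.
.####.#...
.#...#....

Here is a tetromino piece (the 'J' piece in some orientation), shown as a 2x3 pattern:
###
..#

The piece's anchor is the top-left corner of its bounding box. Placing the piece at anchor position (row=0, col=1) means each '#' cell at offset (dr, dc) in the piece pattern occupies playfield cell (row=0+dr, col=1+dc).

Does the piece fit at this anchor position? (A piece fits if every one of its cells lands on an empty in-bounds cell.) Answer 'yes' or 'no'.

Answer: yes

Derivation:
Check each piece cell at anchor (0, 1):
  offset (0,0) -> (0,1): empty -> OK
  offset (0,1) -> (0,2): empty -> OK
  offset (0,2) -> (0,3): empty -> OK
  offset (1,2) -> (1,3): empty -> OK
All cells valid: yes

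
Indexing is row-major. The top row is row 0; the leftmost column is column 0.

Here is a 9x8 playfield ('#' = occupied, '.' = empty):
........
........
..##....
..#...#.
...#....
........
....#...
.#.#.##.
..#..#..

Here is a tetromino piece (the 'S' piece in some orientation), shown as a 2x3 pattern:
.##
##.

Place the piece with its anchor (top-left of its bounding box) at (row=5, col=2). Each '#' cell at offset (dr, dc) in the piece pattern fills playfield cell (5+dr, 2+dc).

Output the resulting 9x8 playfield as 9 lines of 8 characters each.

Fill (5+0,2+1) = (5,3)
Fill (5+0,2+2) = (5,4)
Fill (5+1,2+0) = (6,2)
Fill (5+1,2+1) = (6,3)

Answer: ........
........
..##....
..#...#.
...#....
...##...
..###...
.#.#.##.
..#..#..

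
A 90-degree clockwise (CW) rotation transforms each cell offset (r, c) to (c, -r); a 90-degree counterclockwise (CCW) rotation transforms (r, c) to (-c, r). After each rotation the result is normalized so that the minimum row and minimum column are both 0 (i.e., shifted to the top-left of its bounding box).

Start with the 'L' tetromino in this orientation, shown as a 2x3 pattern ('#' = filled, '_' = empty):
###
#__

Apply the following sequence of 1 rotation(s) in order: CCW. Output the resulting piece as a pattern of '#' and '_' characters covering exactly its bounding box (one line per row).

Start:
###
#__
After rotation 1 (CCW):
#_
#_
##

Answer: #_
#_
##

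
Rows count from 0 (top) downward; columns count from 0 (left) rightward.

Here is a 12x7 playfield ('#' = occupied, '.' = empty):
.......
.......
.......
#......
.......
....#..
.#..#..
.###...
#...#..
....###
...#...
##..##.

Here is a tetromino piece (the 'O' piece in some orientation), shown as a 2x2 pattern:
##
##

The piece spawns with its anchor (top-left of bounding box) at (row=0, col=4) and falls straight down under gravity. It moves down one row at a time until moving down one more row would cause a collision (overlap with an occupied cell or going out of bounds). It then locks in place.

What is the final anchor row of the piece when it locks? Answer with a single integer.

Answer: 3

Derivation:
Spawn at (row=0, col=4). Try each row:
  row 0: fits
  row 1: fits
  row 2: fits
  row 3: fits
  row 4: blocked -> lock at row 3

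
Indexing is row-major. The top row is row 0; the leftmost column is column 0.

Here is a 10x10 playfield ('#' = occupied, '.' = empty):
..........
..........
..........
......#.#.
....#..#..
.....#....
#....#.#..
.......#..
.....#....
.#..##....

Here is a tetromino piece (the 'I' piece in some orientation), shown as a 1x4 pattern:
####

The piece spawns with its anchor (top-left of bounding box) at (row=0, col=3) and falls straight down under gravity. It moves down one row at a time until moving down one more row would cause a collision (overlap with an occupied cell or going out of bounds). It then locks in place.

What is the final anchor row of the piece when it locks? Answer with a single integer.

Spawn at (row=0, col=3). Try each row:
  row 0: fits
  row 1: fits
  row 2: fits
  row 3: blocked -> lock at row 2

Answer: 2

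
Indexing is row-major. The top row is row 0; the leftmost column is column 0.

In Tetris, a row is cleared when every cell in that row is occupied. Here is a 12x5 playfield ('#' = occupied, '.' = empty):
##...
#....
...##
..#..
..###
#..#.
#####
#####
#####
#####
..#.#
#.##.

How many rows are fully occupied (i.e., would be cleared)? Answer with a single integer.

Check each row:
  row 0: 3 empty cells -> not full
  row 1: 4 empty cells -> not full
  row 2: 3 empty cells -> not full
  row 3: 4 empty cells -> not full
  row 4: 2 empty cells -> not full
  row 5: 3 empty cells -> not full
  row 6: 0 empty cells -> FULL (clear)
  row 7: 0 empty cells -> FULL (clear)
  row 8: 0 empty cells -> FULL (clear)
  row 9: 0 empty cells -> FULL (clear)
  row 10: 3 empty cells -> not full
  row 11: 2 empty cells -> not full
Total rows cleared: 4

Answer: 4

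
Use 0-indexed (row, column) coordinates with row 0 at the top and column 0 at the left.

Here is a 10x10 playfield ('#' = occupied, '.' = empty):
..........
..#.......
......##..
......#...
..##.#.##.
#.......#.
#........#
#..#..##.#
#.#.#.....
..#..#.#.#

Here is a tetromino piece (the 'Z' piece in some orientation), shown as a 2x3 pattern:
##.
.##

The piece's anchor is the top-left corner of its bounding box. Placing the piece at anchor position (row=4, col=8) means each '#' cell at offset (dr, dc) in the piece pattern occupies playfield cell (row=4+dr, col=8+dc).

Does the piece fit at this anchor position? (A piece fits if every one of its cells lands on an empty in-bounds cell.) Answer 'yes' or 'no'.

Check each piece cell at anchor (4, 8):
  offset (0,0) -> (4,8): occupied ('#') -> FAIL
  offset (0,1) -> (4,9): empty -> OK
  offset (1,1) -> (5,9): empty -> OK
  offset (1,2) -> (5,10): out of bounds -> FAIL
All cells valid: no

Answer: no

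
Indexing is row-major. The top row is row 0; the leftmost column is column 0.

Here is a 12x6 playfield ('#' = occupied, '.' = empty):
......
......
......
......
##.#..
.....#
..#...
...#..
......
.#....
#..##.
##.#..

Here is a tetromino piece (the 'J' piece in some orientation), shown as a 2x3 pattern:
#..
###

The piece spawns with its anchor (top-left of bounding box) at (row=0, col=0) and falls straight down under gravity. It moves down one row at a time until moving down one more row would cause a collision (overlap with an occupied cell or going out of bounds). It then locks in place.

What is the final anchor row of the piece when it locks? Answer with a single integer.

Spawn at (row=0, col=0). Try each row:
  row 0: fits
  row 1: fits
  row 2: fits
  row 3: blocked -> lock at row 2

Answer: 2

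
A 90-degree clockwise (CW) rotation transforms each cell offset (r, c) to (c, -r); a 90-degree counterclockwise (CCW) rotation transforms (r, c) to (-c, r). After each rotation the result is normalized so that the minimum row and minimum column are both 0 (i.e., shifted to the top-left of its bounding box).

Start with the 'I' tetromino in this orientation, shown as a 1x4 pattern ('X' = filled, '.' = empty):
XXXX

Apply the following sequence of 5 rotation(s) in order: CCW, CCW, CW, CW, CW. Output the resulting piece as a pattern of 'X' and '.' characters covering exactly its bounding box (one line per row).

Answer: X
X
X
X

Derivation:
Start:
XXXX
After rotation 1 (CCW):
X
X
X
X
After rotation 2 (CCW):
XXXX
After rotation 3 (CW):
X
X
X
X
After rotation 4 (CW):
XXXX
After rotation 5 (CW):
X
X
X
X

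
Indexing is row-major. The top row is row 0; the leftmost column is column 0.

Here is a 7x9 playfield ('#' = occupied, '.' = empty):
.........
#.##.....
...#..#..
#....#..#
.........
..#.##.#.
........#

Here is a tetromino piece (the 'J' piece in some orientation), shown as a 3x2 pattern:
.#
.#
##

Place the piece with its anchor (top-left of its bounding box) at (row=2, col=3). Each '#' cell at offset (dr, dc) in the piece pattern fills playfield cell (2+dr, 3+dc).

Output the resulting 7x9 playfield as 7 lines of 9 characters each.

Answer: .........
#.##.....
...##.#..
#...##..#
...##....
..#.##.#.
........#

Derivation:
Fill (2+0,3+1) = (2,4)
Fill (2+1,3+1) = (3,4)
Fill (2+2,3+0) = (4,3)
Fill (2+2,3+1) = (4,4)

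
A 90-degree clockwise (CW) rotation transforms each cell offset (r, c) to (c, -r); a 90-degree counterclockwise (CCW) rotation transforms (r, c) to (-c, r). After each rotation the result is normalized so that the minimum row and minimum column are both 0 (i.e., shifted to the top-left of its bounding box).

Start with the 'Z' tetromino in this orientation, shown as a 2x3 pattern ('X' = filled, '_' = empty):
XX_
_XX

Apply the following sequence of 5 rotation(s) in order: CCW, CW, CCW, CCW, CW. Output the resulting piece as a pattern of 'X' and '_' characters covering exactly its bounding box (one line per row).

Answer: _X
XX
X_

Derivation:
Start:
XX_
_XX
After rotation 1 (CCW):
_X
XX
X_
After rotation 2 (CW):
XX_
_XX
After rotation 3 (CCW):
_X
XX
X_
After rotation 4 (CCW):
XX_
_XX
After rotation 5 (CW):
_X
XX
X_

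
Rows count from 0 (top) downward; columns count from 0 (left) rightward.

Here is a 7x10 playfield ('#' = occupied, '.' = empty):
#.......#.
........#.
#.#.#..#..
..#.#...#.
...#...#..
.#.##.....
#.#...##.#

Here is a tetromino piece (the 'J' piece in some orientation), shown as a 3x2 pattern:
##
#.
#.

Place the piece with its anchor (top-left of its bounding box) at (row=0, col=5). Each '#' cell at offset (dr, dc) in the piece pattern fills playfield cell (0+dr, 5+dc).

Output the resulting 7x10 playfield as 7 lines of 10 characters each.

Fill (0+0,5+0) = (0,5)
Fill (0+0,5+1) = (0,6)
Fill (0+1,5+0) = (1,5)
Fill (0+2,5+0) = (2,5)

Answer: #....##.#.
.....#..#.
#.#.##.#..
..#.#...#.
...#...#..
.#.##.....
#.#...##.#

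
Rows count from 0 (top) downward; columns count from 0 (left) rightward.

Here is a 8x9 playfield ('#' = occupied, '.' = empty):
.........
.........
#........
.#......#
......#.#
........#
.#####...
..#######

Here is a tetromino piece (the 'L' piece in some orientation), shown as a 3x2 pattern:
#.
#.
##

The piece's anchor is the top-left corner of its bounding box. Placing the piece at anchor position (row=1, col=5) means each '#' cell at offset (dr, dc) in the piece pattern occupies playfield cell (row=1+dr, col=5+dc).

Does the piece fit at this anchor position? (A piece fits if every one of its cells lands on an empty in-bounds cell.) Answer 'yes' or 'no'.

Answer: yes

Derivation:
Check each piece cell at anchor (1, 5):
  offset (0,0) -> (1,5): empty -> OK
  offset (1,0) -> (2,5): empty -> OK
  offset (2,0) -> (3,5): empty -> OK
  offset (2,1) -> (3,6): empty -> OK
All cells valid: yes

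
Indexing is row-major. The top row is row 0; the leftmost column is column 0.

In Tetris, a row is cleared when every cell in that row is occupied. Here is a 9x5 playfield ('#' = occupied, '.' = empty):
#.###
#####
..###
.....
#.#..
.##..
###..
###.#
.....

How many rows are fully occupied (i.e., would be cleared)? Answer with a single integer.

Check each row:
  row 0: 1 empty cell -> not full
  row 1: 0 empty cells -> FULL (clear)
  row 2: 2 empty cells -> not full
  row 3: 5 empty cells -> not full
  row 4: 3 empty cells -> not full
  row 5: 3 empty cells -> not full
  row 6: 2 empty cells -> not full
  row 7: 1 empty cell -> not full
  row 8: 5 empty cells -> not full
Total rows cleared: 1

Answer: 1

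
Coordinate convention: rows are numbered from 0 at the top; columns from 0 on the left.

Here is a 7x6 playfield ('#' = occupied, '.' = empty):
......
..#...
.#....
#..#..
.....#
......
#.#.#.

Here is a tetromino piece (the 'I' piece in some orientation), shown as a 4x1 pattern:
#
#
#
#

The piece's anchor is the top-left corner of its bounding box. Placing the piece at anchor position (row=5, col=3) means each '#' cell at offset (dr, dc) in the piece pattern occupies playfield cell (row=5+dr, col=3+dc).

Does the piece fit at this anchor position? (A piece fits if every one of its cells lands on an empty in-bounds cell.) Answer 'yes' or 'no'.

Answer: no

Derivation:
Check each piece cell at anchor (5, 3):
  offset (0,0) -> (5,3): empty -> OK
  offset (1,0) -> (6,3): empty -> OK
  offset (2,0) -> (7,3): out of bounds -> FAIL
  offset (3,0) -> (8,3): out of bounds -> FAIL
All cells valid: no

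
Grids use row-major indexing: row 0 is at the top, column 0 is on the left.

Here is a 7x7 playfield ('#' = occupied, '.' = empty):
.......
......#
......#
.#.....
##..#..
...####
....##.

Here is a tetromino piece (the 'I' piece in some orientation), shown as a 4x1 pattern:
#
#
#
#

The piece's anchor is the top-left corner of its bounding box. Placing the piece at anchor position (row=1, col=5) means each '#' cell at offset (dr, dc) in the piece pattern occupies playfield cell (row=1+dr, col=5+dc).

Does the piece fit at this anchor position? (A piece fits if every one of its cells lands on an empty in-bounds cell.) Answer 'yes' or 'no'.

Check each piece cell at anchor (1, 5):
  offset (0,0) -> (1,5): empty -> OK
  offset (1,0) -> (2,5): empty -> OK
  offset (2,0) -> (3,5): empty -> OK
  offset (3,0) -> (4,5): empty -> OK
All cells valid: yes

Answer: yes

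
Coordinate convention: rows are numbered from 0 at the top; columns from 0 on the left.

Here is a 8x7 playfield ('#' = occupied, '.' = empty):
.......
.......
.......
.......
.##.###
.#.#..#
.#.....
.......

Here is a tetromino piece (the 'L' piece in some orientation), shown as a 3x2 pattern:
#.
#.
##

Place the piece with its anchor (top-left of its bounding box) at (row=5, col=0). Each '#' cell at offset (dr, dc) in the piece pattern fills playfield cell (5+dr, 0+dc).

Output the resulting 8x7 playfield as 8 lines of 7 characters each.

Fill (5+0,0+0) = (5,0)
Fill (5+1,0+0) = (6,0)
Fill (5+2,0+0) = (7,0)
Fill (5+2,0+1) = (7,1)

Answer: .......
.......
.......
.......
.##.###
##.#..#
##.....
##.....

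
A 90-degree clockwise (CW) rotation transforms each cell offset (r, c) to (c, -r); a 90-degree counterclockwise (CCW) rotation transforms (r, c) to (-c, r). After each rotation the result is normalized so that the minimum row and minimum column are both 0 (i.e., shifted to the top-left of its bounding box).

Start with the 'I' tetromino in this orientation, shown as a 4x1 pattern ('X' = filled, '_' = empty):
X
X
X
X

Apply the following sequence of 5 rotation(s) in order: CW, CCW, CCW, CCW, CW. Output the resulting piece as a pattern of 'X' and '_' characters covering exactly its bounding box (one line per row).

Start:
X
X
X
X
After rotation 1 (CW):
XXXX
After rotation 2 (CCW):
X
X
X
X
After rotation 3 (CCW):
XXXX
After rotation 4 (CCW):
X
X
X
X
After rotation 5 (CW):
XXXX

Answer: XXXX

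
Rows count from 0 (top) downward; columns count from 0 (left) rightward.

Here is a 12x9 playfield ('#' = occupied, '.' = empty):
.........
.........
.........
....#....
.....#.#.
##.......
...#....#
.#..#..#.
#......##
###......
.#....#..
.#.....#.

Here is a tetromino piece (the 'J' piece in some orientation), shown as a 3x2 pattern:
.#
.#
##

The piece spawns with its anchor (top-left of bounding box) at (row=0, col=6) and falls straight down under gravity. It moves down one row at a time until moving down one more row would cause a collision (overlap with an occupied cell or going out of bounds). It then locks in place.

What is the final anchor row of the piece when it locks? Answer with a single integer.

Spawn at (row=0, col=6). Try each row:
  row 0: fits
  row 1: fits
  row 2: blocked -> lock at row 1

Answer: 1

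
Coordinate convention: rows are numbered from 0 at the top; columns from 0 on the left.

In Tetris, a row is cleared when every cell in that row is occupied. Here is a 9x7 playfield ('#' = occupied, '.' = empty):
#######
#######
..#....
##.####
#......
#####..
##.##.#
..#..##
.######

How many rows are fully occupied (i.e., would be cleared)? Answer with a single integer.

Answer: 2

Derivation:
Check each row:
  row 0: 0 empty cells -> FULL (clear)
  row 1: 0 empty cells -> FULL (clear)
  row 2: 6 empty cells -> not full
  row 3: 1 empty cell -> not full
  row 4: 6 empty cells -> not full
  row 5: 2 empty cells -> not full
  row 6: 2 empty cells -> not full
  row 7: 4 empty cells -> not full
  row 8: 1 empty cell -> not full
Total rows cleared: 2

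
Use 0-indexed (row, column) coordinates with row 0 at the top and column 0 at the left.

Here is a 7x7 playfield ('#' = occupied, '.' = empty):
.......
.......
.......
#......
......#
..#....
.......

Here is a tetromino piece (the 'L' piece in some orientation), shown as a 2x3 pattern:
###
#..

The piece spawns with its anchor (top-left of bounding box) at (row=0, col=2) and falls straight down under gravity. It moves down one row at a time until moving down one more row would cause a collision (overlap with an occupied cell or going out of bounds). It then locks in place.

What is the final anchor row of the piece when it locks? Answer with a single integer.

Answer: 3

Derivation:
Spawn at (row=0, col=2). Try each row:
  row 0: fits
  row 1: fits
  row 2: fits
  row 3: fits
  row 4: blocked -> lock at row 3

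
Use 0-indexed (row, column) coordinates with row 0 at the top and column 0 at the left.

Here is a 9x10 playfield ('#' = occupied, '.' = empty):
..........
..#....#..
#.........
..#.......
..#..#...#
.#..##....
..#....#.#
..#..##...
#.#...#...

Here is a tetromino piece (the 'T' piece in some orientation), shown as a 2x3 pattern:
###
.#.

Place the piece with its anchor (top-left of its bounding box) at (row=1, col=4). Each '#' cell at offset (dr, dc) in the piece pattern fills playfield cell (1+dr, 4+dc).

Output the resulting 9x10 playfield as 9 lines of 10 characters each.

Fill (1+0,4+0) = (1,4)
Fill (1+0,4+1) = (1,5)
Fill (1+0,4+2) = (1,6)
Fill (1+1,4+1) = (2,5)

Answer: ..........
..#.####..
#....#....
..#.......
..#..#...#
.#..##....
..#....#.#
..#..##...
#.#...#...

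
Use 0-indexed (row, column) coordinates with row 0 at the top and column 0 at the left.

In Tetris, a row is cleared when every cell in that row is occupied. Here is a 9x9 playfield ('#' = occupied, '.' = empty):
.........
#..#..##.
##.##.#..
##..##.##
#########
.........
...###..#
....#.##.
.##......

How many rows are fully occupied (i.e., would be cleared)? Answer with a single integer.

Answer: 1

Derivation:
Check each row:
  row 0: 9 empty cells -> not full
  row 1: 5 empty cells -> not full
  row 2: 4 empty cells -> not full
  row 3: 3 empty cells -> not full
  row 4: 0 empty cells -> FULL (clear)
  row 5: 9 empty cells -> not full
  row 6: 5 empty cells -> not full
  row 7: 6 empty cells -> not full
  row 8: 7 empty cells -> not full
Total rows cleared: 1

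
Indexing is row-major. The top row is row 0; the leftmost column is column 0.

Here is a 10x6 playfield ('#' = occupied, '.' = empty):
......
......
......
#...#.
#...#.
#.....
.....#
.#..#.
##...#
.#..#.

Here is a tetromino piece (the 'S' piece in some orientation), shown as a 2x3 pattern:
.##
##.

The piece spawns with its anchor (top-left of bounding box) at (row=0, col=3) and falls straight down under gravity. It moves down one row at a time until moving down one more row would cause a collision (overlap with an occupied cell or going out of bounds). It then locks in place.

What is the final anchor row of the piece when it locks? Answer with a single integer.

Answer: 1

Derivation:
Spawn at (row=0, col=3). Try each row:
  row 0: fits
  row 1: fits
  row 2: blocked -> lock at row 1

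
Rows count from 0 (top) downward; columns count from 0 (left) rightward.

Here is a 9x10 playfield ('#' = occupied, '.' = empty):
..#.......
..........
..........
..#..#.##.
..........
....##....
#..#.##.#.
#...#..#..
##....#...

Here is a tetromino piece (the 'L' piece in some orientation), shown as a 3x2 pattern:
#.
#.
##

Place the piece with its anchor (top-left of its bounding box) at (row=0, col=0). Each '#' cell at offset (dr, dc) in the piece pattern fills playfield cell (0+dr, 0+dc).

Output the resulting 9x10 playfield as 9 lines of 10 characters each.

Answer: #.#.......
#.........
##........
..#..#.##.
..........
....##....
#..#.##.#.
#...#..#..
##....#...

Derivation:
Fill (0+0,0+0) = (0,0)
Fill (0+1,0+0) = (1,0)
Fill (0+2,0+0) = (2,0)
Fill (0+2,0+1) = (2,1)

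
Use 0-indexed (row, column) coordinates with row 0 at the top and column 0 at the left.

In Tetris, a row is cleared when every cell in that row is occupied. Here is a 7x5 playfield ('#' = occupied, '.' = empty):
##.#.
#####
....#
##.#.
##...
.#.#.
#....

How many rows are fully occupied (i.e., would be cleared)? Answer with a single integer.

Check each row:
  row 0: 2 empty cells -> not full
  row 1: 0 empty cells -> FULL (clear)
  row 2: 4 empty cells -> not full
  row 3: 2 empty cells -> not full
  row 4: 3 empty cells -> not full
  row 5: 3 empty cells -> not full
  row 6: 4 empty cells -> not full
Total rows cleared: 1

Answer: 1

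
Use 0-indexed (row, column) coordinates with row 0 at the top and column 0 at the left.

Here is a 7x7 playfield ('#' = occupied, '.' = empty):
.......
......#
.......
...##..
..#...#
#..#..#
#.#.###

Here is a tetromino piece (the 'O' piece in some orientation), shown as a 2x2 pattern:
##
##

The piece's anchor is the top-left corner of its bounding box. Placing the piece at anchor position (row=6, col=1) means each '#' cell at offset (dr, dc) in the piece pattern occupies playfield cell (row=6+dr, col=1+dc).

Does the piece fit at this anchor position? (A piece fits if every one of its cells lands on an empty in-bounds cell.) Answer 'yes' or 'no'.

Answer: no

Derivation:
Check each piece cell at anchor (6, 1):
  offset (0,0) -> (6,1): empty -> OK
  offset (0,1) -> (6,2): occupied ('#') -> FAIL
  offset (1,0) -> (7,1): out of bounds -> FAIL
  offset (1,1) -> (7,2): out of bounds -> FAIL
All cells valid: no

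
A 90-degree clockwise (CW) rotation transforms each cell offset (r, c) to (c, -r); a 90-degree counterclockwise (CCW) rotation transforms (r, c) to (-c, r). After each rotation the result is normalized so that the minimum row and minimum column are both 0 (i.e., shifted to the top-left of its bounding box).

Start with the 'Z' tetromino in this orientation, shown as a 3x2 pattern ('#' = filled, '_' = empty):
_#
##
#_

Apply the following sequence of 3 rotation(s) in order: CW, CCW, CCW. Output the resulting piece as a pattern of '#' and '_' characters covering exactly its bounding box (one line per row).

Start:
_#
##
#_
After rotation 1 (CW):
##_
_##
After rotation 2 (CCW):
_#
##
#_
After rotation 3 (CCW):
##_
_##

Answer: ##_
_##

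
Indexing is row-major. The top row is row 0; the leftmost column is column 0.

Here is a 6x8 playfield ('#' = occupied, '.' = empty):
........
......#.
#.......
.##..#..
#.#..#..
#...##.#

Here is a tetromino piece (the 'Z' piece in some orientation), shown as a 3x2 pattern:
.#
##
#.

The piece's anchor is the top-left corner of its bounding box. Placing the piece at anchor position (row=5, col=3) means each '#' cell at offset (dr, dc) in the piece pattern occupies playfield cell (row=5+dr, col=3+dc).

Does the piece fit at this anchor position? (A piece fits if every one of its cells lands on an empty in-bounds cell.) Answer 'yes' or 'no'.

Answer: no

Derivation:
Check each piece cell at anchor (5, 3):
  offset (0,1) -> (5,4): occupied ('#') -> FAIL
  offset (1,0) -> (6,3): out of bounds -> FAIL
  offset (1,1) -> (6,4): out of bounds -> FAIL
  offset (2,0) -> (7,3): out of bounds -> FAIL
All cells valid: no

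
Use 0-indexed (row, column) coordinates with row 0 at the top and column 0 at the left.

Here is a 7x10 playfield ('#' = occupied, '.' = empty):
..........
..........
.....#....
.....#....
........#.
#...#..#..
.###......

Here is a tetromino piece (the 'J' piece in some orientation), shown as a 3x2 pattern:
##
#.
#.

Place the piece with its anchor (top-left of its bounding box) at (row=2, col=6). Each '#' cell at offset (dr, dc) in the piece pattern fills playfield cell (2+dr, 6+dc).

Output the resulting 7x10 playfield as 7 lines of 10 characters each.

Answer: ..........
..........
.....###..
.....##...
......#.#.
#...#..#..
.###......

Derivation:
Fill (2+0,6+0) = (2,6)
Fill (2+0,6+1) = (2,7)
Fill (2+1,6+0) = (3,6)
Fill (2+2,6+0) = (4,6)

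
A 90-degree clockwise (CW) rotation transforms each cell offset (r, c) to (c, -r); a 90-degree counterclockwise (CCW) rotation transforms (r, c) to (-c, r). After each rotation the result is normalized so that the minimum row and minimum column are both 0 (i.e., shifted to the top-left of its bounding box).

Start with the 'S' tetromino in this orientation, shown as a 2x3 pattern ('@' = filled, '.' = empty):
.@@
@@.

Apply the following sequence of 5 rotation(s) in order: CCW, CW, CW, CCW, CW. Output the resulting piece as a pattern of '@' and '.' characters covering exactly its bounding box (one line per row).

Start:
.@@
@@.
After rotation 1 (CCW):
@.
@@
.@
After rotation 2 (CW):
.@@
@@.
After rotation 3 (CW):
@.
@@
.@
After rotation 4 (CCW):
.@@
@@.
After rotation 5 (CW):
@.
@@
.@

Answer: @.
@@
.@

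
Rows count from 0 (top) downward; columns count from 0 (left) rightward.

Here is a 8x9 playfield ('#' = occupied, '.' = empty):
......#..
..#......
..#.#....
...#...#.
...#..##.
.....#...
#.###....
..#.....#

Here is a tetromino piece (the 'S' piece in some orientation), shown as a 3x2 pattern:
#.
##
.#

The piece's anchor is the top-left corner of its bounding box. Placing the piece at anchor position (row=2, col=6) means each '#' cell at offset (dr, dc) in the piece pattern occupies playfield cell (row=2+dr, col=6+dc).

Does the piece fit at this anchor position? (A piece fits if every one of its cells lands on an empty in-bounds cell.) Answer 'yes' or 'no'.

Check each piece cell at anchor (2, 6):
  offset (0,0) -> (2,6): empty -> OK
  offset (1,0) -> (3,6): empty -> OK
  offset (1,1) -> (3,7): occupied ('#') -> FAIL
  offset (2,1) -> (4,7): occupied ('#') -> FAIL
All cells valid: no

Answer: no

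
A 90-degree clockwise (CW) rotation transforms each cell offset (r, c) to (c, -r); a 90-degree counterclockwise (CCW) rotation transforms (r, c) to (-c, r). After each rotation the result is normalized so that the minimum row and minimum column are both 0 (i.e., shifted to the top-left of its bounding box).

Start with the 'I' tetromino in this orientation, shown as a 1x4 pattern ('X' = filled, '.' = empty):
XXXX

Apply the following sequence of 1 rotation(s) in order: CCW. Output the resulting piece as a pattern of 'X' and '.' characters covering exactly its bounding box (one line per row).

Start:
XXXX
After rotation 1 (CCW):
X
X
X
X

Answer: X
X
X
X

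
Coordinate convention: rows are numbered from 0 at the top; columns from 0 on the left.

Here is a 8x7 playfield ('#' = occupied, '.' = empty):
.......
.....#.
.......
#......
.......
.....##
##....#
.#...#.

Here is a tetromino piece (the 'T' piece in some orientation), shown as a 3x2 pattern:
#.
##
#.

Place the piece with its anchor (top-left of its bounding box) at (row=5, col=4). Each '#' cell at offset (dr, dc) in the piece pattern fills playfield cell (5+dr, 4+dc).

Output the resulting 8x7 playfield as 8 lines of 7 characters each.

Fill (5+0,4+0) = (5,4)
Fill (5+1,4+0) = (6,4)
Fill (5+1,4+1) = (6,5)
Fill (5+2,4+0) = (7,4)

Answer: .......
.....#.
.......
#......
.......
....###
##..###
.#..##.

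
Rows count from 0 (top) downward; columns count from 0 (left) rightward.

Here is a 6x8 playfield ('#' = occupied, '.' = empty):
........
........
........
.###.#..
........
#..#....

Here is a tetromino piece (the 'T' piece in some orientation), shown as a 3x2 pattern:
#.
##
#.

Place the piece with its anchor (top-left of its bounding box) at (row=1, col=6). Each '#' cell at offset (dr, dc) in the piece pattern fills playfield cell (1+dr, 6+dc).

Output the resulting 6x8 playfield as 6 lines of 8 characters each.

Fill (1+0,6+0) = (1,6)
Fill (1+1,6+0) = (2,6)
Fill (1+1,6+1) = (2,7)
Fill (1+2,6+0) = (3,6)

Answer: ........
......#.
......##
.###.##.
........
#..#....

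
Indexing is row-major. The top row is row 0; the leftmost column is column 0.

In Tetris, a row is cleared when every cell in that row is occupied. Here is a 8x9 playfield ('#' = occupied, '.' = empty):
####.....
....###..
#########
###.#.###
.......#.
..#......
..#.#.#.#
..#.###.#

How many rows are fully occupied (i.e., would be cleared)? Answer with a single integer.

Answer: 1

Derivation:
Check each row:
  row 0: 5 empty cells -> not full
  row 1: 6 empty cells -> not full
  row 2: 0 empty cells -> FULL (clear)
  row 3: 2 empty cells -> not full
  row 4: 8 empty cells -> not full
  row 5: 8 empty cells -> not full
  row 6: 5 empty cells -> not full
  row 7: 4 empty cells -> not full
Total rows cleared: 1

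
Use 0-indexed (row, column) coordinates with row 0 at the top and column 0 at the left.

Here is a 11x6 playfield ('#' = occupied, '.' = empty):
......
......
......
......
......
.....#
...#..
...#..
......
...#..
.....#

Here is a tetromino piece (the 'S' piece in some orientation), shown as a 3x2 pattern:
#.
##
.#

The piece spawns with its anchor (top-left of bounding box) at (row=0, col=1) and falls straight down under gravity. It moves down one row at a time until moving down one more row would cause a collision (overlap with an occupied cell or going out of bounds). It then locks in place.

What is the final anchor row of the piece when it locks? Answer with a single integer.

Spawn at (row=0, col=1). Try each row:
  row 0: fits
  row 1: fits
  row 2: fits
  row 3: fits
  row 4: fits
  row 5: fits
  row 6: fits
  row 7: fits
  row 8: fits
  row 9: blocked -> lock at row 8

Answer: 8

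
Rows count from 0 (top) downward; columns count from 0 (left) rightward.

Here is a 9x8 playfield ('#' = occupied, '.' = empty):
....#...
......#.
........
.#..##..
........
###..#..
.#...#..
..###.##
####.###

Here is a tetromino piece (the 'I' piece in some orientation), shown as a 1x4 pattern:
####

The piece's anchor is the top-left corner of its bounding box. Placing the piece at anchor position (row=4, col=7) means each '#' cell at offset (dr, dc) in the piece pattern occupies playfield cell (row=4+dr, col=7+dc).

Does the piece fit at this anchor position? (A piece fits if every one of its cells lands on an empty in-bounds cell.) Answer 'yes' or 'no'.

Answer: no

Derivation:
Check each piece cell at anchor (4, 7):
  offset (0,0) -> (4,7): empty -> OK
  offset (0,1) -> (4,8): out of bounds -> FAIL
  offset (0,2) -> (4,9): out of bounds -> FAIL
  offset (0,3) -> (4,10): out of bounds -> FAIL
All cells valid: no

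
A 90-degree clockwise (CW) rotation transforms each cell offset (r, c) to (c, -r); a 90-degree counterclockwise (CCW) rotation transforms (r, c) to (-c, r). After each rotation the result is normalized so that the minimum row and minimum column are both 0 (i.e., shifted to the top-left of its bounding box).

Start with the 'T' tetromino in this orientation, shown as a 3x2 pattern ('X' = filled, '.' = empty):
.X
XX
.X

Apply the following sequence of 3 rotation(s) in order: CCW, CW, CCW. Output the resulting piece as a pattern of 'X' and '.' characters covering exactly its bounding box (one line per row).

Answer: XXX
.X.

Derivation:
Start:
.X
XX
.X
After rotation 1 (CCW):
XXX
.X.
After rotation 2 (CW):
.X
XX
.X
After rotation 3 (CCW):
XXX
.X.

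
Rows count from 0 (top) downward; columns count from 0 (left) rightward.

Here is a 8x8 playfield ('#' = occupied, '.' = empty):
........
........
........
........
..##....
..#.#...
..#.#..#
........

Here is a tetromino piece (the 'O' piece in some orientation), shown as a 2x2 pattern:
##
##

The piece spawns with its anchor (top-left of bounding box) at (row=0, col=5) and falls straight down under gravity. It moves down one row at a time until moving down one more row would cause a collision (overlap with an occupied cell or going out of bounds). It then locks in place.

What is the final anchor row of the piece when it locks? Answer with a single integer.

Answer: 6

Derivation:
Spawn at (row=0, col=5). Try each row:
  row 0: fits
  row 1: fits
  row 2: fits
  row 3: fits
  row 4: fits
  row 5: fits
  row 6: fits
  row 7: blocked -> lock at row 6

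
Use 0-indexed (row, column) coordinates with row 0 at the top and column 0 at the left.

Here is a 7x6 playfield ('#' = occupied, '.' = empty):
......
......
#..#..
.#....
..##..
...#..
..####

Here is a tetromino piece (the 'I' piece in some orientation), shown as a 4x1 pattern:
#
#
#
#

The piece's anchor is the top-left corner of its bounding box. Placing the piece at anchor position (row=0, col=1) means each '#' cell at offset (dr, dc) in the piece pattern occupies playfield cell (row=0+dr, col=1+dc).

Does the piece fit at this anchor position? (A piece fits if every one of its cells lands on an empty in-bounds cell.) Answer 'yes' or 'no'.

Check each piece cell at anchor (0, 1):
  offset (0,0) -> (0,1): empty -> OK
  offset (1,0) -> (1,1): empty -> OK
  offset (2,0) -> (2,1): empty -> OK
  offset (3,0) -> (3,1): occupied ('#') -> FAIL
All cells valid: no

Answer: no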